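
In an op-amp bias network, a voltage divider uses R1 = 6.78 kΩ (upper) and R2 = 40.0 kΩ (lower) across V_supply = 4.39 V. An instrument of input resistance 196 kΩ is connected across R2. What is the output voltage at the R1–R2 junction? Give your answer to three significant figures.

V_out ≈ 3.65 V

First combine the lower leg with the load: R2 ‖ R_L = 33.22 kΩ.
Then V_out = V_supply · R2'/(R1 + R2') = 4.39 × 33.22/40.00 = 3.646 V.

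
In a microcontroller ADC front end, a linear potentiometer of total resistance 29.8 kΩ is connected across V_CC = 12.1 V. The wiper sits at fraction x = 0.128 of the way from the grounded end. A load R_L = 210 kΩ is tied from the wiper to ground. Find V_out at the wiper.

V_out ≈ 1.52 V

The pot divides into 25.99 kΩ above the wiper and 3.814 kΩ below.
(x·R_p) ‖ R_L = 3.746 kΩ.
Then V_out = V_CC · 3.746/(25.99 + 3.746) = 1.525 V.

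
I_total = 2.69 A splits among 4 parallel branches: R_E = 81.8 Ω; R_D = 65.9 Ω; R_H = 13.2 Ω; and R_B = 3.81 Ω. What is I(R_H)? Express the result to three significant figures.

Total conductance ΣG = 1/81.8 + 1/65.9 + 1/13.2 + 1/3.81 = 0.3656 (units of 1/Ω).
By the current-divider rule, I = I_total · G_k/ΣG = 2.69 × 0.2072 = 0.5574 A.

I ≈ 0.557 A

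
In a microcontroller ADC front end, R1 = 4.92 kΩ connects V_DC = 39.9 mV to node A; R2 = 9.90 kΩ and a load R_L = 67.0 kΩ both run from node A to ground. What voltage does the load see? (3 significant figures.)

V_out ≈ 25.4 mV

R2 ‖ R_L = (9.90 × 67.0)/(9.90 + 67.0) = 8.625 kΩ.
Then V_out = V_DC · R2'/(R1 + R2') = 39.9 × 8.625/13.55 = 25.41 mV.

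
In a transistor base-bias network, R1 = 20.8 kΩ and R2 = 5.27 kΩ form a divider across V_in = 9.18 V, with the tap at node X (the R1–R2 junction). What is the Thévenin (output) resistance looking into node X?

R_th ≈ 4.20 kΩ

Zeroing V_in shorts the top of R1 to ground, so R_th = R1 ‖ R2 = 4.205 kΩ.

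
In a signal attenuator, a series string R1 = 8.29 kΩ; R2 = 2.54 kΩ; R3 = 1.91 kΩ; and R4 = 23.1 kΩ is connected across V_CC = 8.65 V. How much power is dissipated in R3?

ΣR = 35.84 kΩ → I = 8.65/35.84 = 0.2414 mA.
V(R3) = I·R = 0.4610 V; P = V·I = 0.4610 × 0.2414 = 0.1113 mW.

P ≈ 0.111 mW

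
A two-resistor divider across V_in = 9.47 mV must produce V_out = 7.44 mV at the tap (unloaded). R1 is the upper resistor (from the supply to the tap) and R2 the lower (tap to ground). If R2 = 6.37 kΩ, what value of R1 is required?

V_out/V_in = R2/(R1+R2) = 0.7856.
R1 = R2·(1/k − 1) = 6.37 × 0.2728 = 1.738 kΩ.

R1 ≈ 1.74 kΩ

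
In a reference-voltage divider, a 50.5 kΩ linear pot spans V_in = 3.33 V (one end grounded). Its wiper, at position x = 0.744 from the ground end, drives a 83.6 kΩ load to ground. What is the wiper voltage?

V_out ≈ 2.22 V

The pot divides into 12.93 kΩ above the wiper and 37.57 kΩ below.
(x·R_p) ‖ R_L = 25.92 kΩ.
Then V_out = V_in · 25.92/(12.93 + 25.92) = 2.222 V.
(Unloaded: V_out = x·V_in = 2.48 V.)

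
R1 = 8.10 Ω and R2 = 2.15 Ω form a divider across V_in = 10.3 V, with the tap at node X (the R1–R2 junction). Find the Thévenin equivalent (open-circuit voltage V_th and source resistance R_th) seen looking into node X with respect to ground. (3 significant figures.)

V_th ≈ 2.16 V, R_th ≈ 1.70 Ω

V_th is the unloaded tap voltage: V_in · R2/(R1+R2) = 10.3 × 0.2098 = 2.160 V.
Looking into X with the source shorted: R_th = R1·R2/(R1+R2) = 8.100 × 2.15/10.25 = 1.699 Ω.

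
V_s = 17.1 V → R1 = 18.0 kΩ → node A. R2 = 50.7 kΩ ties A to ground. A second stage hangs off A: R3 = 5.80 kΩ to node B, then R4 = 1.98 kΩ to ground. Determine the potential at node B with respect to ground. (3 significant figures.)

Looking into the second stage from A: R3 + R4 = 7.780 kΩ appears in parallel with R2.
R2 ‖ (R3+R4) = 6.745 kΩ.
So V_A = 17.1 × 0.2726 = 4.661 V.
V_B = V_A × 0.2545 = 1.186 V.

V_B ≈ 1.19 V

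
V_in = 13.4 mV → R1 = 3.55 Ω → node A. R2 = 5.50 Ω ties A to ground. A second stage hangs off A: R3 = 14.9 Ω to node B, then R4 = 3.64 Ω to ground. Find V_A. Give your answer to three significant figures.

V_A ≈ 7.29 mV

Node A sees R2 in parallel with the series input of stage 2, R3 + R4 = 18.54 Ω.
Effective lower resistance at A: R2 ‖ 18.54 = 4.242 Ω.
So V_A = 13.4 × 0.5444 = 7.295 mV.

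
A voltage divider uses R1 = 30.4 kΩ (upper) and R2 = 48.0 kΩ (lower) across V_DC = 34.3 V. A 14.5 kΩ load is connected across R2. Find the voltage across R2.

First combine the lower leg with the load: R2 ‖ R_L = 11.14 kΩ.
Now apply the divider: V_out = 34.3 × 0.2681 = 9.196 V.

V_out ≈ 9.20 V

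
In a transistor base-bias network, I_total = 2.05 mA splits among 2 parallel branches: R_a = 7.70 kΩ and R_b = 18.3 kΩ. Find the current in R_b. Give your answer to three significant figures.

With just two branches, the current splits inversely with resistance.
So I = 2.05 × 7.70/26.00 = 0.6071 mA.

I ≈ 0.607 mA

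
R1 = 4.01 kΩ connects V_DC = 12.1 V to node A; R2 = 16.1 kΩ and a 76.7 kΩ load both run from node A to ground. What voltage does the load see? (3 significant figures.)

First combine the lower leg with the load: R2 ‖ R_L = 13.31 kΩ.
Voltage divider with the loaded lower leg: V_out = 12.1 × 13.31/(4.01 + 13.31) = 12.1 × 0.7684 = 9.298 V.
(Unloaded it would be 9.69 V; the load pulls it down.)

V_out ≈ 9.30 V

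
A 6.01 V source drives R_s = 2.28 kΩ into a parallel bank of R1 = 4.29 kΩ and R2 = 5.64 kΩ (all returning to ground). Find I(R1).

I ≈ 0.724 mA

Combine the parallel branches: R_p = (1/4.29 + 1/5.64)⁻¹ = 2.437 kΩ.
V_A = 6.01 × 2.437/4.717 = 3.105 V.
Branch current I = V_A/R1 = 3.105/4.29 = 0.7237 mA.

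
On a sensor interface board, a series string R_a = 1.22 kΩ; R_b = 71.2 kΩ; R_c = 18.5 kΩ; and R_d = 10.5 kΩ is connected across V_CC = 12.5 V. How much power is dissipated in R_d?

P ≈ 0.160 mW

Series current I = V_CC/ΣR = 12.5/101.4 = 0.1232 mA.
V(R_d) = I·R = 1.294 V; P = V·I = 1.294 × 0.1232 = 0.1595 mW.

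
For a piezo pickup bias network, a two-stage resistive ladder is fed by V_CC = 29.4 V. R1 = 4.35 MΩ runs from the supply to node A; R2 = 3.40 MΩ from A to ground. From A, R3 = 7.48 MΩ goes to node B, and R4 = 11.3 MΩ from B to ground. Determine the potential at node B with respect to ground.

The second stage (R3 + R4 = 18.78 MΩ) loads node A in parallel with R2.
Effective lower resistance at A: R2 ‖ 18.78 = 2.879 MΩ.
First divider: V_A = V_CC · 2.879/(4.35 + 2.879) = 11.71 V.
V_B = V_A × 0.6017 = 7.045 V.

V_B ≈ 7.04 V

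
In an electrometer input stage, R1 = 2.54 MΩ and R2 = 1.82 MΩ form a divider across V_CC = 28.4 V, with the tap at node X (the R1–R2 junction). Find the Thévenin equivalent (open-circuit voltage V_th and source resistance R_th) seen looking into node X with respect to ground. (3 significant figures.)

Open-circuit (no load on X): V_th = V_CC · R2/(R1 + R2) = 28.4 × 1.82/(2.540 + 1.82) = 11.86 V.
With V_CC suppressed (replaced by a short), R_th = R1 ‖ R2 = (2.540 × 1.82)/(2.540 + 1.82) = 1.060 MΩ.

V_th ≈ 11.9 V, R_th ≈ 1.06 MΩ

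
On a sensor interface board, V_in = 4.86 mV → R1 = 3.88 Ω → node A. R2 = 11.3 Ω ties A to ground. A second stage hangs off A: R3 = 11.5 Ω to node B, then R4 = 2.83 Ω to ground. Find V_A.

V_A ≈ 3.01 mV

The second stage (R3 + R4 = 14.33 Ω) loads node A in parallel with R2.
R2 ‖ (R3+R4) = 6.318 Ω.
First divider: V_A = V_in · 6.318/(3.88 + 6.318) = 3.011 mV.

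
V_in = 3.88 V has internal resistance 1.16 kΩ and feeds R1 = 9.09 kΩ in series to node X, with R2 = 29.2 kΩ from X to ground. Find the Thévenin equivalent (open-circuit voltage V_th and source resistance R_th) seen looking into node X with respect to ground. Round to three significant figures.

V_th ≈ 2.87 V, R_th ≈ 7.59 kΩ

R1' = 1.16 + 9.09 = 10.25 kΩ (source resistance + R1).
With X open, the divider is unloaded: V_th = 3.88 × 29.2/39.45 = 2.872 V.
Zeroing V_in shorts the top of R1' to ground, so R_th = R1' ‖ R2 = 7.587 kΩ.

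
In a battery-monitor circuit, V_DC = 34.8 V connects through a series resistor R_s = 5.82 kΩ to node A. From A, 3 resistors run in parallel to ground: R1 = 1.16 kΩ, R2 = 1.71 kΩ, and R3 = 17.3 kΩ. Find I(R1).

Combine the parallel branches: R_p = (1/1.16 + 1/1.71 + 1/17.3)⁻¹ = 0.6646 kΩ.
Node voltage V_A = V_DC · R_p/(R_s + R_p) = 34.8 × 0.1025 = 3.567 V.
Branch current I = V_A/R1 = 3.567/1.16 = 3.075 mA.
(Equivalently: I_total = 5.367 mA, then current-divider fraction G_k/ΣG = 0.5729.)

I ≈ 3.07 mA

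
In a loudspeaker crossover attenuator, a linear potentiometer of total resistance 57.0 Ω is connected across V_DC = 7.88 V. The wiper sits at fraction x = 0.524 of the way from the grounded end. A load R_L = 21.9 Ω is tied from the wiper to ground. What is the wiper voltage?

Lower segment x·R_p = 29.87 Ω; upper segment (1−x)·R_p = 27.13 Ω.
R_L loads the lower segment: effective lower R = 12.64 Ω.
Loaded-divider output: V_out = 7.88 × 0.3177 = 2.504 V.

V_out ≈ 2.50 V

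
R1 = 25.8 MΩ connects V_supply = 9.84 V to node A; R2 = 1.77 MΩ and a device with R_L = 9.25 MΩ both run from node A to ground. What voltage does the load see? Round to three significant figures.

V_out ≈ 0.536 V

R2 ‖ R_L = (1.77 × 9.25)/(1.77 + 9.25) = 1.486 MΩ.
Voltage divider with the loaded lower leg: V_out = 9.84 × 1.486/(25.8 + 1.486) = 9.84 × 0.05445 = 0.5358 V.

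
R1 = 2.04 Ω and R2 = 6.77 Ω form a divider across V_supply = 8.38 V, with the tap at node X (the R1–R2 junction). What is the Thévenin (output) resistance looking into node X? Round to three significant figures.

Looking into X with the source shorted: R_th = R1·R2/(R1+R2) = 2.040 × 6.77/8.810 = 1.568 Ω.

R_th ≈ 1.57 Ω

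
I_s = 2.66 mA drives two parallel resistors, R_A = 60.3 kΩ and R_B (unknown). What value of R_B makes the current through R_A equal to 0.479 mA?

Two-branch current divider: I_A = I_s · R_B/(R_A + R_B).
With f = 0.1801, R_B = R_A · f/(1−f) = 60.3 × 0.2196 = 13.24 kΩ.

R_B ≈ 13.2 kΩ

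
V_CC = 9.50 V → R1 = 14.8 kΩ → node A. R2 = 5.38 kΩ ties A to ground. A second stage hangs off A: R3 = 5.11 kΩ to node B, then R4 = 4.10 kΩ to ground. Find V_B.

Looking into the second stage from A: R3 + R4 = 9.210 kΩ appears in parallel with R2.
Effective lower resistance at A: R2 ‖ 9.210 = 3.396 kΩ.
So V_A = 9.50 × 0.1866 = 1.773 V.
V_B = V_A × 0.4452 = 0.7893 V.

V_B ≈ 0.789 V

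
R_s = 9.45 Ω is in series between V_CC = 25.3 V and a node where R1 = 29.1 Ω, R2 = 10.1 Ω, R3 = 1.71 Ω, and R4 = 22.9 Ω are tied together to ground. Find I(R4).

I ≈ 0.135 A

Parallel bank: R_p = 1/(1/29.1 + 1/10.1 + 1/1.71 + 1/22.9) = 1.313 Ω.
V_A by voltage divider: V_A = 25.3 × 1.313/(9.45 + 1.313) = 3.086 V.
Branch current I = V_A/R4 = 3.086/22.9 = 0.1347 A.
(Check via current divider: I_total = 2.351 A; share G_k/ΣG = 0.05732 → same result.)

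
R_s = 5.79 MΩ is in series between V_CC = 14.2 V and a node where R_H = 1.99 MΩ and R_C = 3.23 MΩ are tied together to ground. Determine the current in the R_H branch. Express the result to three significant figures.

Parallel bank: R_p = 1/(1/1.99 + 1/3.23) = 1.231 MΩ.
V_A by voltage divider: V_A = 14.2 × 1.231/(5.79 + 1.231) = 2.490 V.
Branch current I = V_A/R_H = 2.490/1.99 = 1.251 µA.

I ≈ 1.25 µA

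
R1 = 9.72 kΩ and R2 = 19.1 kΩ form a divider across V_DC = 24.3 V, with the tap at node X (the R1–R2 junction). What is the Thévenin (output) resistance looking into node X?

Looking into X with the source shorted: R_th = R1·R2/(R1+R2) = 9.720 × 19.1/28.82 = 6.442 kΩ.

R_th ≈ 6.44 kΩ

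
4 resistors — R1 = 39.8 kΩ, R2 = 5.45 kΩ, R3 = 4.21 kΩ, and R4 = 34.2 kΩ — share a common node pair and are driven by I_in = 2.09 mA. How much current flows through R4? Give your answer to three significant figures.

I ≈ 0.129 mA

Total conductance ΣG = 1/39.8 + 1/5.45 + 1/4.21 + 1/34.2 = 0.4754 (units of 1/kΩ).
By the current-divider rule, I = I_in · G_k/ΣG = 2.09 × 0.06151 = 0.1286 mA.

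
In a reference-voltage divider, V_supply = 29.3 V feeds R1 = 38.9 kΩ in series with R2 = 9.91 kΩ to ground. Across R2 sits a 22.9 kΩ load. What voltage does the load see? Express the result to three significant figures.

V_out ≈ 4.42 V

R2 ‖ R_L = (9.91 × 22.9)/(9.91 + 22.9) = 6.917 kΩ.
Now apply the divider: V_out = 29.3 × 0.1510 = 4.423 V.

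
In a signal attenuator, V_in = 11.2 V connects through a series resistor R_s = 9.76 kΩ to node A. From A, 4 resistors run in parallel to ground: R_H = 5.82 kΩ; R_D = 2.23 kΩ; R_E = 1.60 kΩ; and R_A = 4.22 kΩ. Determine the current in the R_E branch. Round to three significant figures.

I ≈ 0.453 mA

Combine the parallel branches: R_p = (1/5.82 + 1/2.23 + 1/1.60 + 1/4.22)⁻¹ = 0.6747 kΩ.
V_A by voltage divider: V_A = 11.2 × 0.6747/(9.76 + 0.6747) = 0.7241 V.
I(R_E) = V_A / R_E = 0.7241/1.60 = 0.4526 mA.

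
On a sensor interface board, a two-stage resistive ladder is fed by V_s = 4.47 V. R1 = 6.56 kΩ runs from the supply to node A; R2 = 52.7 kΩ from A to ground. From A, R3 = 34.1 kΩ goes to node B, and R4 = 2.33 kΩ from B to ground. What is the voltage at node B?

Looking into the second stage from A: R3 + R4 = 36.43 kΩ appears in parallel with R2.
Effective lower resistance at A: R2 ‖ 36.43 = 21.54 kΩ.
First divider: V_A = V_s · 21.54/(6.56 + 21.54) = 3.426 V.
Then the unloaded second divider: V_B = V_A × R4/(R3+R4) = 3.426 × 0.06396 = 0.2192 V.

V_B ≈ 0.219 V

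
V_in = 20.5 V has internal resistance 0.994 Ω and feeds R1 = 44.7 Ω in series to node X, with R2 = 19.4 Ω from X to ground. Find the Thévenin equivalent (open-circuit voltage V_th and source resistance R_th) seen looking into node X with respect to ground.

V_th ≈ 6.11 V, R_th ≈ 13.6 Ω

R1' = 0.994 + 44.7 = 45.69 Ω (source resistance + R1).
With X open, the divider is unloaded: V_th = 20.5 × 19.4/65.09 = 6.110 V.
Looking into X with the source shorted: R_th = R1'·R2/(R1'+R2) = 45.69 × 19.4/65.09 = 13.62 Ω.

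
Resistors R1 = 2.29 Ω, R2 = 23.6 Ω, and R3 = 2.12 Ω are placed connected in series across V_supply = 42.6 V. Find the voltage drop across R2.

V ≈ 35.9 V

ΣR = 2.29 + 23.6 + 2.12 = 28.01 Ω.
By the voltage-divider rule, V = 42.6 × 23.60/28.01 = 35.89 V.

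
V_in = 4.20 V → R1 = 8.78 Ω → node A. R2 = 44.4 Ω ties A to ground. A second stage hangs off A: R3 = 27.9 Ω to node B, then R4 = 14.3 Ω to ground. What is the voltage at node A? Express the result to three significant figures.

Node A sees R2 in parallel with the series input of stage 2, R3 + R4 = 42.20 Ω.
Effective lower resistance at A: R2 ‖ 42.20 = 21.64 Ω.
V_A = 4.20 × 21.64/(8.78 + 21.64) = 2.988 V.

V_A ≈ 2.99 V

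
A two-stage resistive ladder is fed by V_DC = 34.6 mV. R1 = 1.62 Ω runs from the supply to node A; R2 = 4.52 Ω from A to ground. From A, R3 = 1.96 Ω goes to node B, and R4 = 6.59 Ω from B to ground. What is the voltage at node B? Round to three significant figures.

V_B ≈ 17.2 mV

Looking into the second stage from A: R3 + R4 = 8.550 Ω appears in parallel with R2.
Effective lower resistance at A: R2 ‖ 8.550 = 2.957 Ω.
V_A = 34.6 × 2.957/(1.62 + 2.957) = 22.35 mV.
V_B = V_A × 0.7708 = 17.23 mV.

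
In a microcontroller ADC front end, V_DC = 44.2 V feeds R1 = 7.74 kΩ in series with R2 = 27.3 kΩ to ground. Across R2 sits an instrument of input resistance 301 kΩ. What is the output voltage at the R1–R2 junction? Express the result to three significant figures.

The load sits in parallel with R2, giving an effective lower resistance R2' = R2·R_L/(R2+R_L) = 25.03 kΩ.
Now apply the divider: V_out = 44.2 × 0.7638 = 33.76 V.

V_out ≈ 33.8 V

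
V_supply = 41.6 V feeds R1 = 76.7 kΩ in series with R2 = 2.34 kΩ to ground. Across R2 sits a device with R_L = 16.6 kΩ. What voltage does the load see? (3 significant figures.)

V_out ≈ 1.08 V

R2 ‖ R_L = (2.34 × 16.6)/(2.34 + 16.6) = 2.051 kΩ.
Now apply the divider: V_out = 41.6 × 0.02604 = 1.083 V.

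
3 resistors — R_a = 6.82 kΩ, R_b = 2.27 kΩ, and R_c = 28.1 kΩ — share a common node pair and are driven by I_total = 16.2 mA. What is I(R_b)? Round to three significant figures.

I ≈ 11.5 mA

ΣG = 1/6.82 + 1/2.27 + 1/28.1 = 0.6227.
Current divider: I(R_b) = I_total · G_k/ΣG = 16.2 × (0.4405/0.6227) = 16.2 × 0.7074 = 11.46 mA.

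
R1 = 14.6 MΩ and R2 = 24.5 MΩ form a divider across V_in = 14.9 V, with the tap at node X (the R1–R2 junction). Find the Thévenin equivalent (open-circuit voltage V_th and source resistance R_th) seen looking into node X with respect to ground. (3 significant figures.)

V_th ≈ 9.34 V, R_th ≈ 9.15 MΩ

With X open, the divider is unloaded: V_th = 14.9 × 24.5/39.10 = 9.336 V.
With V_in suppressed (replaced by a short), R_th = R1 ‖ R2 = (14.60 × 24.5)/(14.60 + 24.5) = 9.148 MΩ.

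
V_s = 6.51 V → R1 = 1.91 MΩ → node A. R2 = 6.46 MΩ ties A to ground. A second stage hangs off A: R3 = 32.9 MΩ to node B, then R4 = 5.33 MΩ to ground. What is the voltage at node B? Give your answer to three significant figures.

The second stage (R3 + R4 = 38.23 MΩ) loads node A in parallel with R2.
Effective lower resistance at A: R2 ‖ 38.23 = 5.526 MΩ.
So V_A = 6.51 × 0.7431 = 4.838 V.
Stage 2 is unloaded, so V_B = V_A · R4/(R3+R4) = 4.838 × 5.33/38.23 = 0.6745 V.

V_B ≈ 0.674 V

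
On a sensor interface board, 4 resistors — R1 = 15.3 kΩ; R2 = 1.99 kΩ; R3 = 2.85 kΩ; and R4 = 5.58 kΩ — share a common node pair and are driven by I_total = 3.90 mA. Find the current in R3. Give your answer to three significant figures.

ΣG = 1/15.3 + 1/1.99 + 1/2.85 + 1/5.58 = 1.098.
R3 takes the fraction G_k/ΣG = 0.3509/1.098 = 0.3196, so I = 3.90 × 0.3196 = 1.246 mA.

I ≈ 1.25 mA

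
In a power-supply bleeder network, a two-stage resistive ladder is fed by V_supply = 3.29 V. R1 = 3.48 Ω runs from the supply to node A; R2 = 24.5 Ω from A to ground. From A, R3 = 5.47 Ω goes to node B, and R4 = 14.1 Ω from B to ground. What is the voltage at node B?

V_B ≈ 1.80 V

The second stage (R3 + R4 = 19.57 Ω) loads node A in parallel with R2.
R2 ‖ (R3+R4) = 10.88 Ω.
So V_A = 3.29 × 0.7577 = 2.493 V.
Then the unloaded second divider: V_B = V_A × R4/(R3+R4) = 2.493 × 0.7205 = 1.796 V.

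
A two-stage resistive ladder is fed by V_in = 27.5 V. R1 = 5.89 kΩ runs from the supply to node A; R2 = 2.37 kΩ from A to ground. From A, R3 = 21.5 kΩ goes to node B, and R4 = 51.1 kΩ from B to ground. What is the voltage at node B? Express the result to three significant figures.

V_B ≈ 5.43 V

The second stage (R3 + R4 = 72.60 kΩ) loads node A in parallel with R2.
Effective lower resistance at A: R2 ‖ 72.60 = 2.295 kΩ.
First divider: V_A = V_in · 2.295/(5.89 + 2.295) = 7.711 V.
Then the unloaded second divider: V_B = V_A × R4/(R3+R4) = 7.711 × 0.7039 = 5.427 V.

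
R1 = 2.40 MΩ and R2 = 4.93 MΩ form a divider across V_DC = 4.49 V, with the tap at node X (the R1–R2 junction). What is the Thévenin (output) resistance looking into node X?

With V_DC suppressed (replaced by a short), R_th = R1 ‖ R2 = (2.400 × 4.93)/(2.400 + 4.93) = 1.614 MΩ.

R_th ≈ 1.61 MΩ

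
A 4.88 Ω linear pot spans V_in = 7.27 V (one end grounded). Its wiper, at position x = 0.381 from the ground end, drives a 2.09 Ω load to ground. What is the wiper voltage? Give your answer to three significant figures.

V_out ≈ 1.79 V

Lower segment x·R_p = 1.859 Ω; upper segment (1−x)·R_p = 3.021 Ω.
Lower segment in parallel with the load: 1.859 ‖ 2.09 = 0.9840 Ω.
Then V_out = V_in · 0.9840/(3.021 + 0.9840) = 1.786 V.
(Unloaded: V_out = x·V_in = 2.77 V.)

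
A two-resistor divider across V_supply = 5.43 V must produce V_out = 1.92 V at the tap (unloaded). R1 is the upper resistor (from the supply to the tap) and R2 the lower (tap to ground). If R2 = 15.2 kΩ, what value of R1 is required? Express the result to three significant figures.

The divider ratio is R2/(R1+R2) = 1.92/5.43 = 0.3536.
Rearranging, R1 = R2·(1−k)/k = 15.2 × 1.828 = 27.79 kΩ.

R1 ≈ 27.8 kΩ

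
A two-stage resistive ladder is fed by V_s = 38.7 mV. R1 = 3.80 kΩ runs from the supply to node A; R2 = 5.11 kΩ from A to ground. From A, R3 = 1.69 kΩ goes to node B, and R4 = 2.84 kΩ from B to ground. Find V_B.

V_B ≈ 9.39 mV

Node A sees R2 in parallel with the series input of stage 2, R3 + R4 = 4.530 kΩ.
Effective lower resistance at A: R2 ‖ 4.530 = 2.401 kΩ.
So V_A = 38.7 × 0.3872 = 14.99 mV.
V_B = V_A × 0.6269 = 9.395 mV.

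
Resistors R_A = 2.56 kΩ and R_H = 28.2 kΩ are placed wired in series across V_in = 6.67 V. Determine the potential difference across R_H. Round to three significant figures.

V ≈ 6.11 V

Series total: ΣR = 2.56 + 28.2 = 30.76 kΩ.
V = V_in · R/ΣR = 6.67 × 0.9168 = 6.115 V.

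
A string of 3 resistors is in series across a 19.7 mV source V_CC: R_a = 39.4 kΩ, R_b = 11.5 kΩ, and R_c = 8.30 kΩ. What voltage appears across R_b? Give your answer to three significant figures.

Total series resistance ΣR = 39.4 + 11.5 + 8.30 = 59.20 kΩ.
V = V_CC · R/ΣR = 19.7 × 0.1943 = 3.827 mV.

V ≈ 3.83 mV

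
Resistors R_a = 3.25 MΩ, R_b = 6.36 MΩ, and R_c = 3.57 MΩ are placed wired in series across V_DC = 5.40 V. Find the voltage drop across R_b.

ΣR = 3.25 + 6.36 + 3.57 = 13.18 MΩ.
V = V_DC · R/ΣR = 5.40 × 0.4825 = 2.606 V.

V ≈ 2.61 V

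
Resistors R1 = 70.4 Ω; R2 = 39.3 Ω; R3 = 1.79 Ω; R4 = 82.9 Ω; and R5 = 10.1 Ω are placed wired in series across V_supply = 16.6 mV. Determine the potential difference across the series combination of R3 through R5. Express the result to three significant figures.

V ≈ 7.69 mV

ΣR = 70.4 + 39.3 + 1.79 + 82.9 + 10.1 = 204.5 Ω.
R_{R3..R5} = 1.79 + 82.9 + 10.1 = 94.79 Ω.
V = V_supply · R/ΣR = 16.6 × 0.4635 = 7.695 mV.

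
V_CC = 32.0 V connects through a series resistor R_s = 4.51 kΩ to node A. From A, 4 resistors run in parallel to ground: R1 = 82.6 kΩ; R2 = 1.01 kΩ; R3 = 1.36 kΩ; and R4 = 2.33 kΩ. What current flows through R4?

I ≈ 1.27 mA

Equivalent of the parallel group: R_p = 0.4615 kΩ.
V_A = 32.0 × 0.4615/4.972 = 2.971 V.
I(R4) = V_A / R4 = 2.971/2.33 = 1.275 mA.
(Check via current divider: I_total = 6.437 mA; share G_k/ΣG = 0.1981 → same result.)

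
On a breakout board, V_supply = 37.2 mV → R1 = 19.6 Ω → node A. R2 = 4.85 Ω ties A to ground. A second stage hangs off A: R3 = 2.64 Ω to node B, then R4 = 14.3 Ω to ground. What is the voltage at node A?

V_A ≈ 6.00 mV

Node A sees R2 in parallel with the series input of stage 2, R3 + R4 = 16.94 Ω.
Effective lower resistance at A: R2 ‖ 16.94 = 3.770 Ω.
V_A = 37.2 × 3.770/(19.6 + 3.770) = 6.002 mV.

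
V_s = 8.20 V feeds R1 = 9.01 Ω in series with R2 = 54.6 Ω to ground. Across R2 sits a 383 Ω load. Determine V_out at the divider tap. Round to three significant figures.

V_out ≈ 6.90 V

R2 ‖ R_L = (54.6 × 383)/(54.6 + 383) = 47.79 Ω.
Voltage divider with the loaded lower leg: V_out = 8.20 × 47.79/(9.01 + 47.79) = 8.20 × 0.8414 = 6.899 V.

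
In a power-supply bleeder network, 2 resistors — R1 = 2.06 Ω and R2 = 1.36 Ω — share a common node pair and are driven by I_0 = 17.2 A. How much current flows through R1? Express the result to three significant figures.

I ≈ 6.84 A

For two parallel branches, I_k = I_0 · (other R)/(sum of R).
So I = 17.2 × 1.36/3.420 = 6.840 A.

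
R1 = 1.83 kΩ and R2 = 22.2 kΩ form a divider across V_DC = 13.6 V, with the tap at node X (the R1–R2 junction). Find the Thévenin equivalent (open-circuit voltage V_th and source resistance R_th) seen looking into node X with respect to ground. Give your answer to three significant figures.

V_th ≈ 12.6 V, R_th ≈ 1.69 kΩ

Open-circuit (no load on X): V_th = V_DC · R2/(R1 + R2) = 13.6 × 22.2/(1.830 + 22.2) = 12.56 V.
Looking into X with the source shorted: R_th = R1·R2/(R1+R2) = 1.830 × 22.2/24.03 = 1.691 kΩ.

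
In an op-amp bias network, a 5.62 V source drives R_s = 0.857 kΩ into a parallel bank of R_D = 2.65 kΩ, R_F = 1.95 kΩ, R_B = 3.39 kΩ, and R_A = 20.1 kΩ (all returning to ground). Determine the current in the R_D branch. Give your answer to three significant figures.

Parallel bank: R_p = 1/(1/2.65 + 1/1.95 + 1/3.39 + 1/20.1) = 0.8098 kΩ.
Node voltage V_A = V_supply · R_p/(R_s + R_p) = 5.62 × 0.4858 = 2.730 V.
Branch current I = V_A/R_D = 2.730/2.65 = 1.030 mA.

I ≈ 1.03 mA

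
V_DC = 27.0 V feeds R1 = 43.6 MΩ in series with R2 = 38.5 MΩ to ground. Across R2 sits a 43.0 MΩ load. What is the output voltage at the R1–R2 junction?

V_out ≈ 8.58 V

The load sits in parallel with R2, giving an effective lower resistance R2' = R2·R_L/(R2+R_L) = 20.31 MΩ.
Voltage divider with the loaded lower leg: V_out = 27.0 × 20.31/(43.6 + 20.31) = 27.0 × 0.3178 = 8.581 V.
(Unloaded it would be 12.7 V; the load pulls it down.)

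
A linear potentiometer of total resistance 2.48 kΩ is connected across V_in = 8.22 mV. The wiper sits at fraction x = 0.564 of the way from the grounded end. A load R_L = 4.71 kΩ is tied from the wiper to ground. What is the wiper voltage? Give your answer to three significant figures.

Lower segment x·R_p = 1.399 kΩ; upper segment (1−x)·R_p = 1.081 kΩ.
R_L loads the lower segment: effective lower R = 1.078 kΩ.
V_out = 8.22 × 1.078/(1.081 + 1.078) = 4.105 mV.
(Unloaded: V_out = x·V_in = 4.64 mV.)

V_out ≈ 4.10 mV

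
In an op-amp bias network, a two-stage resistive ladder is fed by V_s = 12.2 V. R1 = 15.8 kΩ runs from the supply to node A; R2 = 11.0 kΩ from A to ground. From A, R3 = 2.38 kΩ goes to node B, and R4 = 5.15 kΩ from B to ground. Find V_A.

The second stage (R3 + R4 = 7.530 kΩ) loads node A in parallel with R2.
Effective lower resistance at A: R2 ‖ 7.530 = 4.470 kΩ.
V_A = 12.2 × 4.470/(15.8 + 4.470) = 2.690 V.

V_A ≈ 2.69 V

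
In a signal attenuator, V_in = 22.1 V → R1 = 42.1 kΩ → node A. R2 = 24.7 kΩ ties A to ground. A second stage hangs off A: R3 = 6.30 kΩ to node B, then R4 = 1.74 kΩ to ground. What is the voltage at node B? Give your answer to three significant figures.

V_B ≈ 0.602 V

Looking into the second stage from A: R3 + R4 = 8.040 kΩ appears in parallel with R2.
Effective lower resistance at A: R2 ‖ 8.040 = 6.066 kΩ.
V_A = 22.1 × 6.066/(42.1 + 6.066) = 2.783 V.
Then the unloaded second divider: V_B = V_A × R4/(R3+R4) = 2.783 × 0.2164 = 0.6023 V.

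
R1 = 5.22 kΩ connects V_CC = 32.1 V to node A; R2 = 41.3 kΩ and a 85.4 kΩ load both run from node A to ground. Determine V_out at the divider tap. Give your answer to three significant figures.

V_out ≈ 27.0 V

First combine the lower leg with the load: R2 ‖ R_L = 27.84 kΩ.
Now apply the divider: V_out = 32.1 × 0.8421 = 27.03 V.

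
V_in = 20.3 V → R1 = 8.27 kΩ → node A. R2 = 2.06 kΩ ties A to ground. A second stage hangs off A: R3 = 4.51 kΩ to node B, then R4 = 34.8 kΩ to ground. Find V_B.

Node A sees R2 in parallel with the series input of stage 2, R3 + R4 = 39.31 kΩ.
R2 ‖ (R3+R4) = 1.957 kΩ.
So V_A = 20.3 × 0.1914 = 3.885 V.
V_B = V_A × 0.8853 = 3.439 V.

V_B ≈ 3.44 V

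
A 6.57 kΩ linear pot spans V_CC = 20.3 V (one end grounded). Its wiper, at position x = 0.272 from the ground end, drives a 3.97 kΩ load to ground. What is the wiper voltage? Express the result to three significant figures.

V_out ≈ 4.16 V

The pot divides into 4.783 kΩ above the wiper and 1.787 kΩ below.
R_L loads the lower segment: effective lower R = 1.232 kΩ.
Loaded-divider output: V_out = 20.3 × 0.2049 = 4.159 V.
(Unloaded: V_out = x·V_CC = 5.52 V.)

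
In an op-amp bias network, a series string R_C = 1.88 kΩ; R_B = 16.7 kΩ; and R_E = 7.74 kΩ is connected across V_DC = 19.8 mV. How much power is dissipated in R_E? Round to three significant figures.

Series current I = V_DC/ΣR = 19.8/26.32 = 0.7523 µA.
P(R_E) = I²·R_E = (0.7523)² × 7.74 = 4.380 nW.

P ≈ 4.38 nW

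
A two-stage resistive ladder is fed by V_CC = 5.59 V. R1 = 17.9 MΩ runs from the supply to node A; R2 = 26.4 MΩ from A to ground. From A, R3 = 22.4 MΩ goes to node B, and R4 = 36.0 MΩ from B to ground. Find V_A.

Looking into the second stage from A: R3 + R4 = 58.40 MΩ appears in parallel with R2.
R2 ‖ (R3+R4) = 18.18 MΩ.
First divider: V_A = V_CC · 18.18/(17.9 + 18.18) = 2.817 V.

V_A ≈ 2.82 V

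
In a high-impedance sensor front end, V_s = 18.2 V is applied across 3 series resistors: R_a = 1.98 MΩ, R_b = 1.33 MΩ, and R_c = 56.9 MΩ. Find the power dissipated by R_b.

The common current is I = 18.2/60.21 = 0.3023 µA.
P = I²R = 0.09137 × 1.33 = 0.1215 µW.

P ≈ 0.122 µW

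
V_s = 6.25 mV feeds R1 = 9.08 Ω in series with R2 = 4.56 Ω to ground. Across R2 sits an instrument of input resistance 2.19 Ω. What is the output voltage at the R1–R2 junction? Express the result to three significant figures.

The load sits in parallel with R2, giving an effective lower resistance R2' = R2·R_L/(R2+R_L) = 1.479 Ω.
Voltage divider with the loaded lower leg: V_out = 6.25 × 1.479/(9.08 + 1.479) = 6.25 × 0.1401 = 0.8757 mV.

V_out ≈ 0.876 mV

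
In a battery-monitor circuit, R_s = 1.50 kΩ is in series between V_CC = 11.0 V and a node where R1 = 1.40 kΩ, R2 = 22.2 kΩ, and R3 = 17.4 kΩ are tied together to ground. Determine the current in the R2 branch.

I ≈ 0.223 mA

Parallel bank: R_p = 1/(1/1.40 + 1/22.2 + 1/17.4) = 1.224 kΩ.
V_A = 11.0 × 1.224/2.724 = 4.943 V.
I(R2) = V_A / R2 = 4.943/22.2 = 0.2227 mA.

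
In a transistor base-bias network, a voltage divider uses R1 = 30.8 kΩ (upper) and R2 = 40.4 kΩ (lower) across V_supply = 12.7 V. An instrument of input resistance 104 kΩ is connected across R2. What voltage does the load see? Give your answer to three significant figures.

V_out ≈ 6.17 V

R2 ‖ R_L = (40.4 × 104)/(40.4 + 104) = 29.10 kΩ.
Voltage divider with the loaded lower leg: V_out = 12.7 × 29.10/(30.8 + 29.10) = 12.7 × 0.4858 = 6.169 V.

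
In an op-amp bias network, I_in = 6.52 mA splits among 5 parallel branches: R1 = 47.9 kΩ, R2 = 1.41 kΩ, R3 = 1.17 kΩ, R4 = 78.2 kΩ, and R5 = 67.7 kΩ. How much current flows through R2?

I ≈ 2.87 mA

Total conductance ΣG = 1/47.9 + 1/1.41 + 1/1.17 + 1/78.2 + 1/67.7 = 1.612 (units of 1/kΩ).
R2 takes the fraction G_k/ΣG = 0.7092/1.612 = 0.4399, so I = 6.52 × 0.4399 = 2.868 mA.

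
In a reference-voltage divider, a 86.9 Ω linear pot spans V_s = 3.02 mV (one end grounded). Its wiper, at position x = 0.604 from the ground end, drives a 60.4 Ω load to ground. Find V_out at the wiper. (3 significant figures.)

V_out ≈ 1.36 mV

Lower segment x·R_p = 52.49 Ω; upper segment (1−x)·R_p = 34.41 Ω.
Lower segment in parallel with the load: 52.49 ‖ 60.4 = 28.08 Ω.
Then V_out = V_s · 28.08/(34.41 + 28.08) = 1.357 mV.
(Unloaded: V_out = x·V_s = 1.82 mV.)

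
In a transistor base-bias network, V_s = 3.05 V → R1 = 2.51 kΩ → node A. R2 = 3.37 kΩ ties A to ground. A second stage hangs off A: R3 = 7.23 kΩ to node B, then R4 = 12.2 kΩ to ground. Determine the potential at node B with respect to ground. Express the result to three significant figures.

V_B ≈ 1.02 V

Node A sees R2 in parallel with the series input of stage 2, R3 + R4 = 19.43 kΩ.
Effective lower resistance at A: R2 ‖ 19.43 = 2.872 kΩ.
So V_A = 3.05 × 0.5336 = 1.628 V.
Then the unloaded second divider: V_B = V_A × R4/(R3+R4) = 1.628 × 0.6279 = 1.022 V.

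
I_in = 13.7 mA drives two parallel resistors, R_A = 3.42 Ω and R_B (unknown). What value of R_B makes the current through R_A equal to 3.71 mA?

R_B ≈ 1.27 Ω

Two-branch current divider: I_A = I_in · R_B/(R_A + R_B).
3.71/13.7 = R_B/(R_A + R_B) → R_B = R_A · (0.2708)/(1 − 0.2708) = 3.42 × 0.3714 = 1.270 Ω.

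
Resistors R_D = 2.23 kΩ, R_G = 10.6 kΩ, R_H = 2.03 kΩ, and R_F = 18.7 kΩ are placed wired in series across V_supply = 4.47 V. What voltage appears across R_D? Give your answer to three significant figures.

V ≈ 0.297 V

ΣR = 2.23 + 10.6 + 2.03 + 18.7 = 33.56 kΩ.
Voltage divider: V = V_supply · (2.230 / 33.56) = 4.47 × 0.06645 = 0.2970 V.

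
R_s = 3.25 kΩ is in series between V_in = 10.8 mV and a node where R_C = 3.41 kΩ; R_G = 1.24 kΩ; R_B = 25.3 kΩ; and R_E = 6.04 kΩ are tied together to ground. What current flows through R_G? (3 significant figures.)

Combine the parallel branches: R_p = (1/3.41 + 1/1.24 + 1/25.3 + 1/6.04)⁻¹ = 0.7664 kΩ.
V_A = 10.8 × 0.7664/4.016 = 2.061 mV.
Branch current I = V_A/R_G = 2.061/1.24 = 1.662 µA.

I ≈ 1.66 µA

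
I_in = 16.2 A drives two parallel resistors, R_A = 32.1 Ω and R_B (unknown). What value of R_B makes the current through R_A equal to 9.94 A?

The fraction through R_A equals R_B/(R_A+R_B).
With f = 0.6136, R_B = R_A · f/(1−f) = 32.1 × 1.588 = 50.97 Ω.

R_B ≈ 51.0 Ω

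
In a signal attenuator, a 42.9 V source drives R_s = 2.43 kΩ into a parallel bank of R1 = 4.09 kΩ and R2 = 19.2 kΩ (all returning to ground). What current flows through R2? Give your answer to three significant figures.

Combine the parallel branches: R_p = (1/4.09 + 1/19.2)⁻¹ = 3.372 kΩ.
V_A = 42.9 × 3.372/5.802 = 24.93 V.
Branch current I = V_A/R2 = 24.93/19.2 = 1.299 mA.
(Check via current divider: I_total = 7.394 mA; share G_k/ΣG = 0.1756 → same result.)

I ≈ 1.30 mA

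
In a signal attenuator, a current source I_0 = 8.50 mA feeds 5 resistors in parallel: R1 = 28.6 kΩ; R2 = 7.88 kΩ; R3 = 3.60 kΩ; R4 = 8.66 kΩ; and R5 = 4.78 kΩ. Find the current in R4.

ΣG = 1/28.6 + 1/7.88 + 1/3.60 + 1/8.66 + 1/4.78 = 0.7643.
By the current-divider rule, I = I_0 · G_k/ΣG = 8.50 × 0.1511 = 1.284 mA.

I ≈ 1.28 mA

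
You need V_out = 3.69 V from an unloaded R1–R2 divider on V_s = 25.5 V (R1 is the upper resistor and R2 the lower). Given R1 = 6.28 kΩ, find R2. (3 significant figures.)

R2 ≈ 1.06 kΩ

The divider ratio is R2/(R1+R2) = 3.69/25.5 = 0.1447.
So R2 = R1 · V_out/(V_s − V_out) = 6.28 × 3.69/(25.5 − 3.69) = 6.28 × 0.1692 = 1.063 kΩ.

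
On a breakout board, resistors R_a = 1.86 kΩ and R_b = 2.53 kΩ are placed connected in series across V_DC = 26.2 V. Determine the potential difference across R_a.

Series total: ΣR = 1.86 + 2.53 = 4.390 kΩ.
Voltage divider: V = V_DC · (1.860 / 4.390) = 26.2 × 0.4237 = 11.10 V.

V ≈ 11.1 V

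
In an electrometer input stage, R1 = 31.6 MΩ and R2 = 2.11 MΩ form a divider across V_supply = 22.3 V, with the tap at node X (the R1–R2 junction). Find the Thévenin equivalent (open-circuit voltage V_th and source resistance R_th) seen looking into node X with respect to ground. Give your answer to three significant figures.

With X open, the divider is unloaded: V_th = 22.3 × 2.11/33.71 = 1.396 V.
Looking into X with the source shorted: R_th = R1·R2/(R1+R2) = 31.60 × 2.11/33.71 = 1.978 MΩ.

V_th ≈ 1.40 V, R_th ≈ 1.98 MΩ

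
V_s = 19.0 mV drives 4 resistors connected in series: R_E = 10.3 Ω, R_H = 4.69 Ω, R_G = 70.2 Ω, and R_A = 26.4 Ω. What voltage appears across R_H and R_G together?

ΣR = 10.3 + 4.69 + 70.2 + 26.4 = 111.6 Ω.
R_{R_H..R_G} = 4.69 + 70.2 = 74.89 Ω.
Voltage divider: V = V_s · (74.89 / 111.6) = 19.0 × 0.6711 = 12.75 mV.

V ≈ 12.8 mV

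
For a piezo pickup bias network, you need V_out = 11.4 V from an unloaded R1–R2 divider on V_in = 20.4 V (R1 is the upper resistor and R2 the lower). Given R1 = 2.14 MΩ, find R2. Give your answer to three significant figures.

R2 ≈ 2.71 MΩ

The divider ratio is R2/(R1+R2) = 11.4/20.4 = 0.5588.
R2 = R1 · 0.5588/(1 − 0.5588) = 2.711 MΩ.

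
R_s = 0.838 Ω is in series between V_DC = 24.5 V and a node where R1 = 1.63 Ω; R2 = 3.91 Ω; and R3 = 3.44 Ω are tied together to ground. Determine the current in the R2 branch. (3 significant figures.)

I ≈ 3.18 A

Equivalent of the parallel group: R_p = 0.8621 Ω.
V_A by voltage divider: V_A = 24.5 × 0.8621/(0.838 + 0.8621) = 12.42 V.
Branch current I = V_A/R2 = 12.42/3.91 = 3.177 A.
(Check via current divider: I_total = 14.41 A; share G_k/ΣG = 0.2205 → same result.)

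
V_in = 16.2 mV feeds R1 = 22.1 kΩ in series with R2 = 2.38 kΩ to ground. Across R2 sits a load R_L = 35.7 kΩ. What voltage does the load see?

R2 ‖ R_L = (2.38 × 35.7)/(2.38 + 35.7) = 2.231 kΩ.
Voltage divider with the loaded lower leg: V_out = 16.2 × 2.231/(22.1 + 2.231) = 16.2 × 0.09170 = 1.486 mV.

V_out ≈ 1.49 mV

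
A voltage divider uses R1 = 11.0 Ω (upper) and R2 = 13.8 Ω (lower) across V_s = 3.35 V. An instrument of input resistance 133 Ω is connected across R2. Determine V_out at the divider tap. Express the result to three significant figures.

V_out ≈ 1.78 V

R2 ‖ R_L = (13.8 × 133)/(13.8 + 133) = 12.50 Ω.
Voltage divider with the loaded lower leg: V_out = 3.35 × 12.50/(11.0 + 12.50) = 3.35 × 0.5320 = 1.782 V.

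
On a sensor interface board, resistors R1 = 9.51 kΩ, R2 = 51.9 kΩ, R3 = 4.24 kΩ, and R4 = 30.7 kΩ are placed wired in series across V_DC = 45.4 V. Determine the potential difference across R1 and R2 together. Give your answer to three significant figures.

ΣR = 9.51 + 51.9 + 4.24 + 30.7 = 96.35 kΩ.
R_{R1..R2} = 9.51 + 51.9 = 61.41 kΩ.
By the voltage-divider rule, V = 45.4 × 61.41/96.35 = 28.94 V.

V ≈ 28.9 V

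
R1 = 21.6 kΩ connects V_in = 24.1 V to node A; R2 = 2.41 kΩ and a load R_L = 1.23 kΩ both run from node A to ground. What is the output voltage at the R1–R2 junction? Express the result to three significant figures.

V_out ≈ 0.876 V

R2 ‖ R_L = (2.41 × 1.23)/(2.41 + 1.23) = 0.8144 kΩ.
Voltage divider with the loaded lower leg: V_out = 24.1 × 0.8144/(21.6 + 0.8144) = 24.1 × 0.03633 = 0.8756 V.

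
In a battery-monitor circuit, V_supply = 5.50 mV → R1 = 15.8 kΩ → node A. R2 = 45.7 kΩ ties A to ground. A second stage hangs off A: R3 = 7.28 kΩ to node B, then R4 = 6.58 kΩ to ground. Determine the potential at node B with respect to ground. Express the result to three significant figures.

Looking into the second stage from A: R3 + R4 = 13.86 kΩ appears in parallel with R2.
R2 ‖ (R3+R4) = 10.63 kΩ.
So V_A = 5.50 × 0.4023 = 2.213 mV.
V_B = V_A × 0.4747 = 1.050 mV.

V_B ≈ 1.05 mV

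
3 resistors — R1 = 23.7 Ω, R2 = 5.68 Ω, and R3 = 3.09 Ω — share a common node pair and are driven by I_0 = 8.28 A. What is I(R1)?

Conductances: ΣG = 1/23.7 + 1/5.68 + 1/3.09 = 0.5419 (1/Ω).
Current divider: I(R1) = I_0 · G_k/ΣG = 8.28 × (0.04219/0.5419) = 8.28 × 0.07787 = 0.6447 A.

I ≈ 0.645 A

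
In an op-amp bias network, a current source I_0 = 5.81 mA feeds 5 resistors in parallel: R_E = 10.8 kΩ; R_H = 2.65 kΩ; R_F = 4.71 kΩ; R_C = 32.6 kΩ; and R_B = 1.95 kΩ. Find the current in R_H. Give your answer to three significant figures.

I ≈ 1.79 mA

Conductances: ΣG = 1/10.8 + 1/2.65 + 1/4.71 + 1/32.6 + 1/1.95 = 1.226 (1/kΩ).
R_H takes the fraction G_k/ΣG = 0.3774/1.226 = 0.3079, so I = 5.81 × 0.3079 = 1.789 mA.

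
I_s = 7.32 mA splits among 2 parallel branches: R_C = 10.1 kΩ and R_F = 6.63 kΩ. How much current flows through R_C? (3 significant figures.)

With just two branches, the current splits inversely with resistance.
I(R_C) = 7.32 × 6.63/(10.1 + 6.63) = 7.32 × 0.3963 = 2.901 mA.

I ≈ 2.90 mA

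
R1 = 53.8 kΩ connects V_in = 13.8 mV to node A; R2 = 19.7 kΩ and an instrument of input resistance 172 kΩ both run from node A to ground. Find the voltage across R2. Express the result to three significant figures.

First combine the lower leg with the load: R2 ‖ R_L = 17.68 kΩ.
Then V_out = V_in · R2'/(R1 + R2') = 13.8 × 17.68/71.48 = 3.413 mV.

V_out ≈ 3.41 mV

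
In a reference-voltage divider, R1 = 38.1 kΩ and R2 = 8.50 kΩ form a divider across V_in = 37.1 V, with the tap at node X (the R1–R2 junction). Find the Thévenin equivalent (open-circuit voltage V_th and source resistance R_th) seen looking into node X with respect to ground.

V_th ≈ 6.77 V, R_th ≈ 6.95 kΩ

Open-circuit (no load on X): V_th = V_in · R2/(R1 + R2) = 37.1 × 8.50/(38.10 + 8.50) = 6.767 V.
With V_in suppressed (replaced by a short), R_th = R1 ‖ R2 = (38.10 × 8.50)/(38.10 + 8.50) = 6.950 kΩ.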